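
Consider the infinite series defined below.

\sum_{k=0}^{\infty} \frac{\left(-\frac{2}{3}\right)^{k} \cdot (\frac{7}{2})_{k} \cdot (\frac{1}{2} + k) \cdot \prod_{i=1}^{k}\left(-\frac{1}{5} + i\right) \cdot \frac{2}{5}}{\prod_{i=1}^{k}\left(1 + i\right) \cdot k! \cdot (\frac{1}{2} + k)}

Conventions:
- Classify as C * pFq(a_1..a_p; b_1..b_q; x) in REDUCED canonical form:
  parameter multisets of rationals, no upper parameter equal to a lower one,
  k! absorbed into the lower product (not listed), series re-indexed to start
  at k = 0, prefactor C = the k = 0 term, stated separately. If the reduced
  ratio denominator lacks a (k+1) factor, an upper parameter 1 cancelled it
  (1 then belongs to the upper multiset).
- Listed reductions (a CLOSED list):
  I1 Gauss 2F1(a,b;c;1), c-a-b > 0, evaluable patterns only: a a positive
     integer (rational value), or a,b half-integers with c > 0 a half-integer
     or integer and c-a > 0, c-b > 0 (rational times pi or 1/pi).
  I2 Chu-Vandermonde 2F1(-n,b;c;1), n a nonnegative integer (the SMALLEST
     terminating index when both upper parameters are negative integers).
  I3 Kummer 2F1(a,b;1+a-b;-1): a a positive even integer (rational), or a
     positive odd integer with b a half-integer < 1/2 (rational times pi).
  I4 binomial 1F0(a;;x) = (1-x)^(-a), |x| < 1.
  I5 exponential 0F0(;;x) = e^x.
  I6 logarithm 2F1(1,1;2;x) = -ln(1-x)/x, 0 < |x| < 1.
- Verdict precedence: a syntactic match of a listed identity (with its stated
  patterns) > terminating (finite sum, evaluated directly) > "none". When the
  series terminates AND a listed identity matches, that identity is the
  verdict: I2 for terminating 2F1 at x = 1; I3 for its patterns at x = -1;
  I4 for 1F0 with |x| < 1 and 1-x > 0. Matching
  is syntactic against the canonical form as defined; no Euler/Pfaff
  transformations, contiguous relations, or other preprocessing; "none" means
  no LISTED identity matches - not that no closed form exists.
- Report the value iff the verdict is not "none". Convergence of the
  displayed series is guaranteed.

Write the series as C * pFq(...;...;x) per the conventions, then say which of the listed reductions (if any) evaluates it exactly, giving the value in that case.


Reduced: x = -\frac{2}{3}, 2F1, upper = {\frac{4}{5}, \frac{7}{2}}, lower = {2}, C = \frac{2}{5}. Verdict: none - at argument -\frac{2}{3} the multisets {\frac{4}{5}, \frac{7}{2}} ; {2} match no listed identity.

Key step: t_0 being \frac{2}{5}, the factor k + 1/2 cancels (top and bottom), leaving C = 2/5, x = -2/3.
Step ratio: r(k) = -\frac{2}{3} * (k+\frac{4}{5}) (k+\frac{7}{2}) / [(k+2) (k+1)] ; factor over Q: parameters, x = -\frac{2}{3}, and C = \frac{2}{5}.


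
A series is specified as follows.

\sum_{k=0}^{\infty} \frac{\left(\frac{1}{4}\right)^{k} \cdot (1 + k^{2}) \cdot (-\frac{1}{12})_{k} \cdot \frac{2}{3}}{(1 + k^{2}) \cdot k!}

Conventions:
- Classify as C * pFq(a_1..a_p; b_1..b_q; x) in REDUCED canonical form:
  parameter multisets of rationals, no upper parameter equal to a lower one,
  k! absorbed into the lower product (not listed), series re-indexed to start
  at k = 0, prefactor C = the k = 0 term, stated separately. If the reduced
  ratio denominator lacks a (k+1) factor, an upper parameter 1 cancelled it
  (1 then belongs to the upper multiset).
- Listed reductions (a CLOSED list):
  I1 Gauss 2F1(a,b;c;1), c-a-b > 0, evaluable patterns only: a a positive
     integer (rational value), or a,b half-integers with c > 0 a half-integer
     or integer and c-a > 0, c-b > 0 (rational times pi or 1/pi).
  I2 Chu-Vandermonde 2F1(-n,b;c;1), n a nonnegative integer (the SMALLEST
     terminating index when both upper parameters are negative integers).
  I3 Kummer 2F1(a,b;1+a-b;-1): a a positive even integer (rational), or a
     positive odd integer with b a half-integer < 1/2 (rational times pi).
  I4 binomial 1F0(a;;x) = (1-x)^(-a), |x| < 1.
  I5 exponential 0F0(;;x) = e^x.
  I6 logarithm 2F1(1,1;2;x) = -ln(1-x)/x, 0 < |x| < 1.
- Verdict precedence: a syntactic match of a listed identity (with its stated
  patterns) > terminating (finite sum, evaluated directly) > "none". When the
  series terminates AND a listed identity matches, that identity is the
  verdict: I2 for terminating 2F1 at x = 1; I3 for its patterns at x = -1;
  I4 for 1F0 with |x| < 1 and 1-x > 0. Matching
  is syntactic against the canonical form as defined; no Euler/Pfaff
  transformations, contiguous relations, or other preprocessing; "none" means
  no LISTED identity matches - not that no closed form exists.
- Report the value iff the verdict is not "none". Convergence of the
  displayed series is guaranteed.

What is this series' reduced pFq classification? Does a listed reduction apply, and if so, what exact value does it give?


Reduced: x = \frac{1}{4}, 1F0, upper = {-\frac{1}{12}}, lower = {-}, C = \frac{2}{3}. Verdict: the I4 binomial reduction applies (the 1F0 binomial series: exponent 1/12, x = \frac{1}{4}). Hence: \frac{2}{3} \cdot \left(\frac{3}{4}\right)^{\frac{1}{12}}.

Key observation: from the first term \frac{2}{3}: k^2 + 1 divides numerator and denominator alike; prefactor 2/3 after cancelling.
Step ratio: r(k) = \frac{1}{4} * (k-\frac{1}{12}) / [(k+1)] - poly over poly, x = \frac{1}{4} from leading terms; C = \frac{2}{3} at k = 0.


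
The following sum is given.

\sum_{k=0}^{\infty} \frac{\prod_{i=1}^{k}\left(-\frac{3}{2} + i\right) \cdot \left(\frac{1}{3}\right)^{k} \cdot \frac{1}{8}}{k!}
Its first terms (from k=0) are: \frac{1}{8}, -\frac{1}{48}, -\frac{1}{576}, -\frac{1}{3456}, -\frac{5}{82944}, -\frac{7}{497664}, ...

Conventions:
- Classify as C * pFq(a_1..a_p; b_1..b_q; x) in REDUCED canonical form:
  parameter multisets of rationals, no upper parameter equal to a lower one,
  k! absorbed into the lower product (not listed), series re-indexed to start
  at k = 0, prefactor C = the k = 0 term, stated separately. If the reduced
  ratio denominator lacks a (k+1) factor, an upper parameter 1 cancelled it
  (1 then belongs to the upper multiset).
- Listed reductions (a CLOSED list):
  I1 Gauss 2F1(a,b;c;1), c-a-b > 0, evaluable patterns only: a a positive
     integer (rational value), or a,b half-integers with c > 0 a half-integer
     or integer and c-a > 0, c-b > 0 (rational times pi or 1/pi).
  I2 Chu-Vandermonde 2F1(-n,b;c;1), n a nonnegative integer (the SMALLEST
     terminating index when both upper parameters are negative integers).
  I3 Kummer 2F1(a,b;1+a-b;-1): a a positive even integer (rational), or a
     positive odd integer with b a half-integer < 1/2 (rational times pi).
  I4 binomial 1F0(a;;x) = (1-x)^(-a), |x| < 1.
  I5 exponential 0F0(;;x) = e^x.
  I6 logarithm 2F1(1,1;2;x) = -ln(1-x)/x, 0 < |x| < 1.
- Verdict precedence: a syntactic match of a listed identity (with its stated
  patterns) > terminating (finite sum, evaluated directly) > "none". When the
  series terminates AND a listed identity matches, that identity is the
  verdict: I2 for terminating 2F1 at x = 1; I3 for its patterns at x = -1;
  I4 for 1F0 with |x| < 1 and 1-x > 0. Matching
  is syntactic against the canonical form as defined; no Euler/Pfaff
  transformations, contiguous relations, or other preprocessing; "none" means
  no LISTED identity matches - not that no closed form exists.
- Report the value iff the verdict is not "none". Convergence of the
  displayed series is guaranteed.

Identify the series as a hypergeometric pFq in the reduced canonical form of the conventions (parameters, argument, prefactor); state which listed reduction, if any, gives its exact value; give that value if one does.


Reduced: x = \frac{1}{3}, 1F0, upper = {-\frac{1}{2}}, lower = {-}, C = \frac{1}{8}. Verdict (x = \frac{1}{3}): the I4 binomial reduction applies (the 1F0 binomial series: exponent 1/2, x = \frac{1}{3}). Hence: \frac{1}{8} \cdot \left(\frac{2}{3}\right)^{\frac{1}{2}}.

First insight: t_0 = \frac{1}{8} here, and the running product (prefactor 1/8) telescopes to a rising factorial.
Adjacent-term ratio: r(k) = \frac{1}{3} * (k-\frac{1}{2}) / [(k+1)] - rational; roots negated = parameters, x = \frac{1}{3}, C = \frac{1}{8}.


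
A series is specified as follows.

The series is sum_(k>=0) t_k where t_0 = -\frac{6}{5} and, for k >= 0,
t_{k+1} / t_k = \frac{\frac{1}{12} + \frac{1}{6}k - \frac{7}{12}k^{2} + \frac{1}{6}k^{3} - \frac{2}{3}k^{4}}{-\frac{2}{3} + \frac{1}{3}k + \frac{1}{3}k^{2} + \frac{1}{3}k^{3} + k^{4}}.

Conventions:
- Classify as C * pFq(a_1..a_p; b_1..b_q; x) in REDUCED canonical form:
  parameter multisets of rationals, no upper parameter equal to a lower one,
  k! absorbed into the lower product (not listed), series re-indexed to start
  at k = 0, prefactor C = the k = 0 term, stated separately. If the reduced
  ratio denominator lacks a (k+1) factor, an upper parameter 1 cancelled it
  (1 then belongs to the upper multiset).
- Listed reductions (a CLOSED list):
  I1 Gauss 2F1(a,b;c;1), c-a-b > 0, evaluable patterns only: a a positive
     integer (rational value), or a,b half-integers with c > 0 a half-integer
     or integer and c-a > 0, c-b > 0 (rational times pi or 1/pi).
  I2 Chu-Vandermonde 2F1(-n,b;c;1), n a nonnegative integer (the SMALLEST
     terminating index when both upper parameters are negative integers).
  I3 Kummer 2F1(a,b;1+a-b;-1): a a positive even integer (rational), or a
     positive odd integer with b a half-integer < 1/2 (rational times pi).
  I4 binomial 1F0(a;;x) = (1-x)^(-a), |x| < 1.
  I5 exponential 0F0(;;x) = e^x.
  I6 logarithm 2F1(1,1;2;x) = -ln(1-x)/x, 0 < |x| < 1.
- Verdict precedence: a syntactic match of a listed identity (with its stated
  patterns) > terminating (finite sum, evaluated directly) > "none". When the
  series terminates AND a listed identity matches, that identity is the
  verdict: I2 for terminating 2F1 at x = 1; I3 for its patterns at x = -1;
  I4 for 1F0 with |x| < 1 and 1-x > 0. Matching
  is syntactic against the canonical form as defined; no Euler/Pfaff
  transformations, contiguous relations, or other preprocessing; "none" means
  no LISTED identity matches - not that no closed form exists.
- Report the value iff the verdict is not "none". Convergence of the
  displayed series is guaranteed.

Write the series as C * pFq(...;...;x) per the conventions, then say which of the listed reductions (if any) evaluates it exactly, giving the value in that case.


The tell: x = -\frac{2}{3} and the expanded ratio factors over Q; C = -6/5, x = -2/3, roots give parameters.
Term ratio: r(k) = -\frac{2}{3} * (k-\frac{1}{2}) (k+\frac{1}{4}) / [(k-\frac{2}{3}) (k+1)] - rational in k, leading ratio -\frac{2}{3}; with t_0 = -\frac{6}{5}, classification follows.

With C = -\frac{6}{5}: the canonical form is 2F1(-\frac{1}{2}, \frac{1}{4}; -\frac{2}{3}; -\frac{2}{3}). Verdict: none here - no I1-I6 shape fits x = -\frac{2}{3} with lower {-\frac{2}{3}}.


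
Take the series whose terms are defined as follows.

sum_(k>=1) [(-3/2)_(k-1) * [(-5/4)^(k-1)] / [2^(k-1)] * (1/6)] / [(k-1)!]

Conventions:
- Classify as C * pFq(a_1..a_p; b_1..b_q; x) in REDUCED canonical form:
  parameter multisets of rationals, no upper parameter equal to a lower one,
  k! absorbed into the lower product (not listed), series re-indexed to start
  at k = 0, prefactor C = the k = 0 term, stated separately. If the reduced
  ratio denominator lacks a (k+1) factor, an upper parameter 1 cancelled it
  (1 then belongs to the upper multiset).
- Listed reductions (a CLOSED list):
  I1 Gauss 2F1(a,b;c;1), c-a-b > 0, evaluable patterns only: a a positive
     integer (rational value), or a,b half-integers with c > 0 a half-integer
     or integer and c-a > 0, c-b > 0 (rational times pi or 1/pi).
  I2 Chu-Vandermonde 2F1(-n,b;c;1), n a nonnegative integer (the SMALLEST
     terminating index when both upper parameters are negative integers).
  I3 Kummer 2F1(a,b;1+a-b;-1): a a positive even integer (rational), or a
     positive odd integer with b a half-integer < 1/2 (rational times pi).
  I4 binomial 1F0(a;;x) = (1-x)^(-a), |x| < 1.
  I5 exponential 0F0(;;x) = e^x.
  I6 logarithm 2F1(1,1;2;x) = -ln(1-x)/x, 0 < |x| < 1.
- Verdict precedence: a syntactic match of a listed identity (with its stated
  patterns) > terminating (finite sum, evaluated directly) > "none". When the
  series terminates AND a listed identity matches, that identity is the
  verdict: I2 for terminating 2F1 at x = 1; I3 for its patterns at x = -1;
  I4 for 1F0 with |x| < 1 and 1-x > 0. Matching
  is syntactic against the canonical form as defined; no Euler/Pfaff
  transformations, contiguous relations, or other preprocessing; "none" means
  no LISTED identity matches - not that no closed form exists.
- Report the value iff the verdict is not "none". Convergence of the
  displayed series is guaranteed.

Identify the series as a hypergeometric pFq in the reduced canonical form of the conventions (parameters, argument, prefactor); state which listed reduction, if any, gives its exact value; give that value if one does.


The series (x = -5/8) is 1F0: upper {-3/2}, lower {-}, prefactor 1/6. Verdict (x = -5/8): the binomial series (I4) applies (the 1F0 binomial series: exponent 3/2, x = -5/8). Sum: (1/6) * (13/8)^(3/2).

Key step: t_0 = 1/6 here, and the two k-th powers (prefactor 1/6) combine into one argument.
Term ratio: r(k) = (-5/8) * (k-3/2) / [(k+1)] - rational in k. x = (-5/8); t_0 = 1/6; negate the roots.


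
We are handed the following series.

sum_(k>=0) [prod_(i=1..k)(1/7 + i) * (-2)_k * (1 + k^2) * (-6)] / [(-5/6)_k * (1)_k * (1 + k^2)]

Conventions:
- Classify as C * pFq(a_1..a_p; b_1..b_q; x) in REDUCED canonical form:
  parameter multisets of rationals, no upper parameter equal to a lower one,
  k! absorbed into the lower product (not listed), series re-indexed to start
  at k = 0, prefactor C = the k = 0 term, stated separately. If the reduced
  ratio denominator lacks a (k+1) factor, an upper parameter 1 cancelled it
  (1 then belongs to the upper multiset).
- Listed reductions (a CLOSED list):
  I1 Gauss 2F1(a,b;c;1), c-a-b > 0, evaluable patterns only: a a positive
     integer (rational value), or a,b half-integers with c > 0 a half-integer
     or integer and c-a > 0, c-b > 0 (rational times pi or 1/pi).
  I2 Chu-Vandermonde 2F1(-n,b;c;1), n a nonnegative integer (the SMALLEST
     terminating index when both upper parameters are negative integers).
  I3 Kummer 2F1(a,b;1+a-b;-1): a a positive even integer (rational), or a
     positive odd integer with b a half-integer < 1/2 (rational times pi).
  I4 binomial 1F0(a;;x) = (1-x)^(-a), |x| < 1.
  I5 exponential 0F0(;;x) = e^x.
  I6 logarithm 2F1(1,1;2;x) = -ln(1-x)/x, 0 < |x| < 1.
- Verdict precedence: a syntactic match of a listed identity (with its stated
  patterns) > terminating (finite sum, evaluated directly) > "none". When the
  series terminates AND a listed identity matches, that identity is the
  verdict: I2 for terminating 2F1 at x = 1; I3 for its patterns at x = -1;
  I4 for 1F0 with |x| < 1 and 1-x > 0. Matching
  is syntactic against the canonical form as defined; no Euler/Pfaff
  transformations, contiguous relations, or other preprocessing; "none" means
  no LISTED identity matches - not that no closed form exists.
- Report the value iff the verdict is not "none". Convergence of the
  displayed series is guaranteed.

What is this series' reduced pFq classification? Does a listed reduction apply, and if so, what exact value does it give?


With C = -6: the canonical form is 2F1(-2, 8/7; -5/6; 1). Verdict (x = 1): Chu-Vandermonde (I2) applies (terminating 2F1 at x = 1 with n = 2, b = 8/7, c = -5/6). Value: 20418/245.

Key observation: x = 1 and the running product (C = -6) telescopes to a rising factorial.
Step ratio: r(k) = 1 * (k-2) (k+8/7) / [(k-5/6) (k+1)] - rational; roots negated = parameters, x = 1, C = -6.


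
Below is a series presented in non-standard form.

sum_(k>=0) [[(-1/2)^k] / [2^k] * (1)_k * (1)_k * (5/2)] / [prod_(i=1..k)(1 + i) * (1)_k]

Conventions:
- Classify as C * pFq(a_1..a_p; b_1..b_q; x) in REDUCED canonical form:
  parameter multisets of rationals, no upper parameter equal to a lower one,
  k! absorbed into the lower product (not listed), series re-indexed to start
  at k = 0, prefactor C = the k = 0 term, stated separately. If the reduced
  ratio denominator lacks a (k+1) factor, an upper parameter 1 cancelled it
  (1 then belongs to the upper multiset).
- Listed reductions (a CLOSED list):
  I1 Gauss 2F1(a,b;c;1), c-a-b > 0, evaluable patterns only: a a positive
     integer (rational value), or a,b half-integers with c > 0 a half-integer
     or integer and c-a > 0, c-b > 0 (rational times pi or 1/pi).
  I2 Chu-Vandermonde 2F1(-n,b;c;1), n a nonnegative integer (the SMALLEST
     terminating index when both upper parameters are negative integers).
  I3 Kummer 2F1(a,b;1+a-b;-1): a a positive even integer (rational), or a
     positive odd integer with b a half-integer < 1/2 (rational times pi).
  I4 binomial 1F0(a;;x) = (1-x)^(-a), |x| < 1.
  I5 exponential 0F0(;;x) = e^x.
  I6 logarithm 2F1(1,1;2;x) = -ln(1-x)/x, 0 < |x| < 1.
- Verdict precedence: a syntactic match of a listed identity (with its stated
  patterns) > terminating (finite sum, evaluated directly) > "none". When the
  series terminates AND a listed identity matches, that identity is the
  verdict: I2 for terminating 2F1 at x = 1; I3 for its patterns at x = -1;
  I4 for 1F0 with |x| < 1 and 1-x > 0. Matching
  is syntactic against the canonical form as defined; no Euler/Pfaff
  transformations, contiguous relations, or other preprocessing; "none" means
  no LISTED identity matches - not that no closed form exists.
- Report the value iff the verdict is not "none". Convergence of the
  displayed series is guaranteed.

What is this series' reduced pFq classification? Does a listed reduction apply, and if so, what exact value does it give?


The tell: t_0 = 5/2 here, and the lower running product (C = 5/2, x = -1/4) is a rising factorial.
Term ratio: r(k) = (-1/4) * (k+1) (k+1) / [(k+2) (k+1)] - rational in k. x = (-1/4); t_0 = 5/2; negate the roots.

Reduced: x = -1/4, 2F1, upper = {1, 1}, lower = {2}, C = 5/2. Verdict: logarithm (I6) applies (the logarithm: parameters (1,1;2), x = -1/4). Value: 10 * ln(5/4).


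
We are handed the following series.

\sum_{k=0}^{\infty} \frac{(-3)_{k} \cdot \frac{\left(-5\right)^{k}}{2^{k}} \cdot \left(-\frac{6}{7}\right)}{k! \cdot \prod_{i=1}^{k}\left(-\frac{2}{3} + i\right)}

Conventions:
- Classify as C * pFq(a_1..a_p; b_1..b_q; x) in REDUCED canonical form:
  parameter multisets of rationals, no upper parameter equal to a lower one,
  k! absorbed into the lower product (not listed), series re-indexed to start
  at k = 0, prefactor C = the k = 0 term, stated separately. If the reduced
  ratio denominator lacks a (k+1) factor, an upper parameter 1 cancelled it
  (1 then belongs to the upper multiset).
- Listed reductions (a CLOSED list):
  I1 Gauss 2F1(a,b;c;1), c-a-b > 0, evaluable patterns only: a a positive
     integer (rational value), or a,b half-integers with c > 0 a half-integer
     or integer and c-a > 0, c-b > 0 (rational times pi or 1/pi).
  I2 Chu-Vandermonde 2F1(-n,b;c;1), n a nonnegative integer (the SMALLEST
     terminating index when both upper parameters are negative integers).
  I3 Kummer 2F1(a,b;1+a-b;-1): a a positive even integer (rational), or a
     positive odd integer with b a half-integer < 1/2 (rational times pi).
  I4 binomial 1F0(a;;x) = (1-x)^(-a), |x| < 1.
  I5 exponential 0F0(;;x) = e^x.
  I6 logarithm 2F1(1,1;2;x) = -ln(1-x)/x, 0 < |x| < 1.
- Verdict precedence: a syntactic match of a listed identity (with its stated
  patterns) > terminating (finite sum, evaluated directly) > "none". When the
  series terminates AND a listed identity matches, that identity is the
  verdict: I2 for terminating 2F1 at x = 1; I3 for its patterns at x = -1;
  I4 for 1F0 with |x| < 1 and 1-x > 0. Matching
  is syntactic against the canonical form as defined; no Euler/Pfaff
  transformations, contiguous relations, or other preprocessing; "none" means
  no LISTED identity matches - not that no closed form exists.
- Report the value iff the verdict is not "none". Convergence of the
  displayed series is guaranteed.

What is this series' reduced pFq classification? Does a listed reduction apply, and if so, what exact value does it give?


Reduced: x = -\frac{5}{2}, 1F1, upper = {-3}, lower = {\frac{1}{3}}, C = -\frac{6}{7}. Verdict: terminating at k = 3: the factor (-3)_k kills every later term; summing the 4 survivors is exact. Its exact value is -\frac{54267}{784}.

The tell: with t_0 = -\frac{6}{7}, the two geometric factors (C = -6/7) combine into one argument.
Step ratio: r(k) = -\frac{5}{2} * (k-3) / [(k+\frac{1}{3}) (k+1)] - poly over poly, x = -\frac{5}{2} from leading terms; C = -\frac{6}{7} at k = 0.


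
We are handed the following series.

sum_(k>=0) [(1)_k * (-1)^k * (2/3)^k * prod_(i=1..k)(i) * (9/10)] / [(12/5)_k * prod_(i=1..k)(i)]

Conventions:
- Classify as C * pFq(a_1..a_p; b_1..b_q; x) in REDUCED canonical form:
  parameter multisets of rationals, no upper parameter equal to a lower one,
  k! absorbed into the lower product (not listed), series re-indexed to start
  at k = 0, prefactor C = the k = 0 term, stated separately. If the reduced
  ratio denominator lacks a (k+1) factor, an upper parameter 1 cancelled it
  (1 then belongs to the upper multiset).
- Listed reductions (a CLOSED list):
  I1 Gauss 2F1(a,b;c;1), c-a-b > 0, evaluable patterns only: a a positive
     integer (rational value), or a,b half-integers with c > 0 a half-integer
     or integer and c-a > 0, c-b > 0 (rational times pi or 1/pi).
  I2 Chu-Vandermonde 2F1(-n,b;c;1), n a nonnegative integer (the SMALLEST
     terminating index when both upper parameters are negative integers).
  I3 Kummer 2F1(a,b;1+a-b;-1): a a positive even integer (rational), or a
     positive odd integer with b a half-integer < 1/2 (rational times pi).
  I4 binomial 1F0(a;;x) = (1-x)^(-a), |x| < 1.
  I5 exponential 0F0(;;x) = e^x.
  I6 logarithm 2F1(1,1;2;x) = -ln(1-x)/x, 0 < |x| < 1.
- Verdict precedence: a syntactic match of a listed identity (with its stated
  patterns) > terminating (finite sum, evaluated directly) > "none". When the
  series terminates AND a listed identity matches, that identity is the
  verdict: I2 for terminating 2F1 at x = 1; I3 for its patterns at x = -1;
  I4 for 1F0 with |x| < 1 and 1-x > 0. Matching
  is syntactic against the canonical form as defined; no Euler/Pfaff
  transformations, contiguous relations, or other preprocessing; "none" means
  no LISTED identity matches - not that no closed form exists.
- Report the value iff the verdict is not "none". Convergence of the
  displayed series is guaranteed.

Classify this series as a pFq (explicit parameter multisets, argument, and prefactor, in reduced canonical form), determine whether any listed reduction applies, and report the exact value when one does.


Structural cue: x = (-2/3) and the running product (C = 9/10) telescopes to a rising factorial.
Consecutive-term ratio: r(k) = (-2/3) * (k+1) (k+1) / [(k+12/5) (k+1)] - rational in k, leading ratio (-2/3); with t_0 = 9/10, classification follows.

Canonical form: C = 9/10 times 2F1 with upper {1, 1}, lower {12/5}, x = -2/3. Verdict: none here - no I1-I6 shape fits x = -2/3 with lower {12/5}.


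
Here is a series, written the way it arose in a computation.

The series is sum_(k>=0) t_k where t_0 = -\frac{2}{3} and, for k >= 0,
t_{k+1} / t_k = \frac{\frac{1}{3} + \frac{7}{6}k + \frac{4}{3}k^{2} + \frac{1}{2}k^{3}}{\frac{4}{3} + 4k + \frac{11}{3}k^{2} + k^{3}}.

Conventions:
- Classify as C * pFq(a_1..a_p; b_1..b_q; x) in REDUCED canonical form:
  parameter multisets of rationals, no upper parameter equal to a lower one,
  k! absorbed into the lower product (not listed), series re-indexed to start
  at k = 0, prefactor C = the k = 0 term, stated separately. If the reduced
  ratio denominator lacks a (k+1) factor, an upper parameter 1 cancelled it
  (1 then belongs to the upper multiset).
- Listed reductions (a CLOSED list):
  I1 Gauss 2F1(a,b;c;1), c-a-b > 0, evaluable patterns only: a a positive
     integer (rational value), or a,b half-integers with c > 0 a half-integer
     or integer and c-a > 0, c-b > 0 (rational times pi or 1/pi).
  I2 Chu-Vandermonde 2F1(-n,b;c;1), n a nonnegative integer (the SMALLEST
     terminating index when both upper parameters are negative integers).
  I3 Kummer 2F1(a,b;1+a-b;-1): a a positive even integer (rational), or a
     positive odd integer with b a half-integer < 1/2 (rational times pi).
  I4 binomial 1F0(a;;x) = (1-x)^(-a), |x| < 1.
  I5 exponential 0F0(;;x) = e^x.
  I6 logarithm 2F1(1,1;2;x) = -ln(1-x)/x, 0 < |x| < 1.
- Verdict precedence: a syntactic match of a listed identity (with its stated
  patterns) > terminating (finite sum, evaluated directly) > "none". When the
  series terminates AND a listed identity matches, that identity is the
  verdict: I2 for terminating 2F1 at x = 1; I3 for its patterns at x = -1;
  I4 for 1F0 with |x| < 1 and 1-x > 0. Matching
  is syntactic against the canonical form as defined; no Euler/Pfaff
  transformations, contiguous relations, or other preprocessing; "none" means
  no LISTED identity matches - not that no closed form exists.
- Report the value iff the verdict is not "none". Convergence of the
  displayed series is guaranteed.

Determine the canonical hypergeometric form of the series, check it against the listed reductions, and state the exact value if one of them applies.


Structural cue: with t_0 = -\frac{2}{3}, the ratio is unreduced: k + 2/3 divides both sides (C = -2/3, x = 1/2).
Consecutive-term ratio: r(k) = \frac{1}{2} * (k+1) (k+1) / [(k+2) (k+1)] - rational; roots negated = parameters, x = \frac{1}{2}, C = -\frac{2}{3}.

Canonical form: C = -\frac{2}{3} times 2F1 with upper {1, 1}, lower {2}, x = \frac{1}{2}. Verdict: this is the logarithmic series (I6) (the logarithm: parameters (1,1;2), x = \frac{1}{2}). Sum: \frac{4}{3} \cdot \ln\left(\frac{1}{2}\right).


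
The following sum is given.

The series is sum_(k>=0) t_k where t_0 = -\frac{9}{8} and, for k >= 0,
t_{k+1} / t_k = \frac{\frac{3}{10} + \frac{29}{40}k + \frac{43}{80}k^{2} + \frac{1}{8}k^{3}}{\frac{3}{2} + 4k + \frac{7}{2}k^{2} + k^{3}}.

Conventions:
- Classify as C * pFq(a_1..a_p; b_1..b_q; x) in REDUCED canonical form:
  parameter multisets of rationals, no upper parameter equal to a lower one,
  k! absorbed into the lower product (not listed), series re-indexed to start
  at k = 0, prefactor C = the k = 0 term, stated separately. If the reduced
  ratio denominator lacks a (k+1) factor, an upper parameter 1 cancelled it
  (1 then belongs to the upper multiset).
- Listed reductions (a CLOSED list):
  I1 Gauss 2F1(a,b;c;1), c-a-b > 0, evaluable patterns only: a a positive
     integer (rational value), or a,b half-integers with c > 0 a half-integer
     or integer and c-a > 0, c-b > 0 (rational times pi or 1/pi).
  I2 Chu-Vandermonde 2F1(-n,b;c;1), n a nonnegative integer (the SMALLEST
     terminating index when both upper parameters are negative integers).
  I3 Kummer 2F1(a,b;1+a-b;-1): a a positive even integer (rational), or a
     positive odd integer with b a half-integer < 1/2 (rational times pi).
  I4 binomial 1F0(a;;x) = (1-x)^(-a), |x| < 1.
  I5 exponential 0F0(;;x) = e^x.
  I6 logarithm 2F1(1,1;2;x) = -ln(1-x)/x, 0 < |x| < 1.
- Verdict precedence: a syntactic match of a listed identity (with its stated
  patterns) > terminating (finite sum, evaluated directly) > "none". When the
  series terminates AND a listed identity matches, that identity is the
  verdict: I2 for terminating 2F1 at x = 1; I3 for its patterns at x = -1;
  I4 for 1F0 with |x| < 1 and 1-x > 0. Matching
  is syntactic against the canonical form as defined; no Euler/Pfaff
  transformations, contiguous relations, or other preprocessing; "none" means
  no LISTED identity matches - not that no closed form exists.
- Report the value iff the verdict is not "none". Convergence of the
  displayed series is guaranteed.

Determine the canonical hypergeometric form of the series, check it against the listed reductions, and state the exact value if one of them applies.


At argument \frac{1}{8}: a 2F1 with upper {\frac{4}{5}, 2}, lower {1}, scaled by C = -\frac{9}{8}. Verdict: none here - no I1-I6 shape fits x = \frac{1}{8} with lower {1}.

Structural cue: t_0 = -\frac{9}{8} here, and cancel k + 3/2 from the displayed ratio first; then prefactor -9/8.
Ratio: r(k) = \frac{1}{8} * (k+\frac{4}{5}) (k+2) / [(k+1) (k+1)] - poly over poly, x = \frac{1}{8} from leading terms; C = -\frac{9}{8} at k = 0.


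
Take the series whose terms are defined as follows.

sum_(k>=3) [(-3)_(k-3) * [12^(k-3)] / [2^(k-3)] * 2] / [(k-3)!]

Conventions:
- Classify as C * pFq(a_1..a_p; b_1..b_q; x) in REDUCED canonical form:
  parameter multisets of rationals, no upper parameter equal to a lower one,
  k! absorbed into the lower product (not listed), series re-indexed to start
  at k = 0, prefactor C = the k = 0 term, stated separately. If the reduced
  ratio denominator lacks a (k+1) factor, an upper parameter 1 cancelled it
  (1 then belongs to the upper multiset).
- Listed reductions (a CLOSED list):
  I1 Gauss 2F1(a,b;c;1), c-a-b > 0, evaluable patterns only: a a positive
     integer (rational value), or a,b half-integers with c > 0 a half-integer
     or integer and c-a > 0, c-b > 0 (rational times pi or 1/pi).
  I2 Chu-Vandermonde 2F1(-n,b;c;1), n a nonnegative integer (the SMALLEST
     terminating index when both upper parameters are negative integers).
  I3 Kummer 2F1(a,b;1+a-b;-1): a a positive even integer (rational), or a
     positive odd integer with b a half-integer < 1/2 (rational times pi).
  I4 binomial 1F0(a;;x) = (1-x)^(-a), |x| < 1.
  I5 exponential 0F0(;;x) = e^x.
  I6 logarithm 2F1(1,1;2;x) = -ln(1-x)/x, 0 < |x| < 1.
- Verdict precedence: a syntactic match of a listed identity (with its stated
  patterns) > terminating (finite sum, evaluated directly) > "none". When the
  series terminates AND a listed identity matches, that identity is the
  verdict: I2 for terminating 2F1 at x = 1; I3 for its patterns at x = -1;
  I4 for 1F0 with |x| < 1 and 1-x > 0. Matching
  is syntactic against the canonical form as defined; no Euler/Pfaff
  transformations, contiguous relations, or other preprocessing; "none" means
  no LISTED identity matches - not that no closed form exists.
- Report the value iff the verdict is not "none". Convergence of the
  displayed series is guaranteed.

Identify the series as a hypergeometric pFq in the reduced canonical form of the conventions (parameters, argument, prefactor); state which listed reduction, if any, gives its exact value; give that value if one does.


With C = 2: the canonical form is 1F0(-3; -; 6). Verdict: terminating - no listed pattern fits, but -3 in the upper list cuts the series at k = 3; direct evaluation. Value: -250.

Key step: with t_0 = 2, the two k-th powers (C = 2) combine into one argument.
Ratio: r(k) = 6 * (k-3) / [(k+1)] - rational; roots negated = parameters, x = 6, C = 2.


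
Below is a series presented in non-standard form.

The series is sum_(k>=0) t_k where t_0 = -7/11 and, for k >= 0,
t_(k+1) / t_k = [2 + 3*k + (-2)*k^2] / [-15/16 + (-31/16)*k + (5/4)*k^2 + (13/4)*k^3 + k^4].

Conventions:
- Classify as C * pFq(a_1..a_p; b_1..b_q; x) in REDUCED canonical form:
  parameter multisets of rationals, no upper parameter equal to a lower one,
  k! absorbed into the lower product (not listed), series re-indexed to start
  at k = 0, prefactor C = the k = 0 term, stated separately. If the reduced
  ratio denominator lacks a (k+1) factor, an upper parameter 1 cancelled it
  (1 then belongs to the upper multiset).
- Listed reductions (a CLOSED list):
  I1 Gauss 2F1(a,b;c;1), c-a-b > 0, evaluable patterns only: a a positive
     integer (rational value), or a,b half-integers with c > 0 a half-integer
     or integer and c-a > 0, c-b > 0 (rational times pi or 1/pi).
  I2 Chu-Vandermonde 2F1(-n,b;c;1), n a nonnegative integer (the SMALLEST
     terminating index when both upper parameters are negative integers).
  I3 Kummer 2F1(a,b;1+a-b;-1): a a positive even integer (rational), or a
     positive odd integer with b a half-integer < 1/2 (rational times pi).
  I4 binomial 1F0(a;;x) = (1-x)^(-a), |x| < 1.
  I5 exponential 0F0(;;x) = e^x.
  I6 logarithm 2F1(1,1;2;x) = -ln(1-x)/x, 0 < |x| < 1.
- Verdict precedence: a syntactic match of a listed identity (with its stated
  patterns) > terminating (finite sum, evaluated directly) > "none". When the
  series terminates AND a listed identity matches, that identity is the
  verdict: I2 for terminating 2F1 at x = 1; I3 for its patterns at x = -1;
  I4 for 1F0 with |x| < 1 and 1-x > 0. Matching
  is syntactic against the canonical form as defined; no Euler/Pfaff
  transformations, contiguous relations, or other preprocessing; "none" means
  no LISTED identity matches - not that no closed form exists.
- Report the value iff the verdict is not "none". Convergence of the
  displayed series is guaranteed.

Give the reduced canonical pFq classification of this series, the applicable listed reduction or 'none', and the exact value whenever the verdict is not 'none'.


Prefactor -7/11, argument -2: 1F2 with upper {-2} over lower {-3/4, 5/2}. Verdict: terminating - upper parameter -2 makes this a finite sum (last index 2), evaluated exactly. Sum: 25/11.

The tell: with t_0 = -7/11, cancel k + 1/2 from the displayed ratio first; then prefactor -7/11.
Ratio: r(k) = (-2) * (k-2) / [(k-3/4) (k+5/2) (k+1)] - rational in k. x = (-2); t_0 = -7/11; negate the roots.


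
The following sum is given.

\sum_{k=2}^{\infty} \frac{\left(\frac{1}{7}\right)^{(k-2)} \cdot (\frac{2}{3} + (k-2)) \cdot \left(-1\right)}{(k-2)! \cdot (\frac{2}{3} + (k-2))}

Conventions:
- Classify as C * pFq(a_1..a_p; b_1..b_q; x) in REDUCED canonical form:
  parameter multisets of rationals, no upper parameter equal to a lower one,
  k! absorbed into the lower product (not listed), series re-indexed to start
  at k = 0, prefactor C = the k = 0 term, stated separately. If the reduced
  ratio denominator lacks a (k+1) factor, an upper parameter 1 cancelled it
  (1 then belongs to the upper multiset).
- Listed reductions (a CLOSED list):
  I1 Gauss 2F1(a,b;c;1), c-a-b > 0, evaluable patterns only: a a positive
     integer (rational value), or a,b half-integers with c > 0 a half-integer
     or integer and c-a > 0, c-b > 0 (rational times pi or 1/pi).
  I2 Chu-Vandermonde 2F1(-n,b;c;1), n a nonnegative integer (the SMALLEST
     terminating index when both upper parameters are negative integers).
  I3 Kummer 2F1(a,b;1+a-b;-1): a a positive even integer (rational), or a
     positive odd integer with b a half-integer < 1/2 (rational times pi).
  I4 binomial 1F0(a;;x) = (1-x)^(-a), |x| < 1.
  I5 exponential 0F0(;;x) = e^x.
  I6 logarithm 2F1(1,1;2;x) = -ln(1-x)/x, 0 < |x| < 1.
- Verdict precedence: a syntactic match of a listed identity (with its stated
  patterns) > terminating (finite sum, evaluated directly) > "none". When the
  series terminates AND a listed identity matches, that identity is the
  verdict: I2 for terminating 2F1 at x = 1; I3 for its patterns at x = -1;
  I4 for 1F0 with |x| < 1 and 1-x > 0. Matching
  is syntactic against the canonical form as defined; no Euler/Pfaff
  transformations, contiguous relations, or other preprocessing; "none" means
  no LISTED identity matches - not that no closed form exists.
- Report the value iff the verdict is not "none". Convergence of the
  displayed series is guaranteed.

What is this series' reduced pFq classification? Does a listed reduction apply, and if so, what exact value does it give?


First insight: with t_0 = -1, the factor k + 2/3 cancels (top and bottom), leaving prefactor -1.
Adjacent-term ratio: r(k) = \frac{1}{7} * 1 / [(k+1)] - rational in k, leading ratio \frac{1}{7}; with t_0 = -1, classification follows.

Reduced: x = \frac{1}{7}, 0F0, upper = {-}, lower = {-}, C = -1. Verdict: this is exponential (I5) (the 0F0 exponential series at x = \frac{1}{7}). Sum: \left(-1\right) \cdot e^{\frac{1}{7}}.


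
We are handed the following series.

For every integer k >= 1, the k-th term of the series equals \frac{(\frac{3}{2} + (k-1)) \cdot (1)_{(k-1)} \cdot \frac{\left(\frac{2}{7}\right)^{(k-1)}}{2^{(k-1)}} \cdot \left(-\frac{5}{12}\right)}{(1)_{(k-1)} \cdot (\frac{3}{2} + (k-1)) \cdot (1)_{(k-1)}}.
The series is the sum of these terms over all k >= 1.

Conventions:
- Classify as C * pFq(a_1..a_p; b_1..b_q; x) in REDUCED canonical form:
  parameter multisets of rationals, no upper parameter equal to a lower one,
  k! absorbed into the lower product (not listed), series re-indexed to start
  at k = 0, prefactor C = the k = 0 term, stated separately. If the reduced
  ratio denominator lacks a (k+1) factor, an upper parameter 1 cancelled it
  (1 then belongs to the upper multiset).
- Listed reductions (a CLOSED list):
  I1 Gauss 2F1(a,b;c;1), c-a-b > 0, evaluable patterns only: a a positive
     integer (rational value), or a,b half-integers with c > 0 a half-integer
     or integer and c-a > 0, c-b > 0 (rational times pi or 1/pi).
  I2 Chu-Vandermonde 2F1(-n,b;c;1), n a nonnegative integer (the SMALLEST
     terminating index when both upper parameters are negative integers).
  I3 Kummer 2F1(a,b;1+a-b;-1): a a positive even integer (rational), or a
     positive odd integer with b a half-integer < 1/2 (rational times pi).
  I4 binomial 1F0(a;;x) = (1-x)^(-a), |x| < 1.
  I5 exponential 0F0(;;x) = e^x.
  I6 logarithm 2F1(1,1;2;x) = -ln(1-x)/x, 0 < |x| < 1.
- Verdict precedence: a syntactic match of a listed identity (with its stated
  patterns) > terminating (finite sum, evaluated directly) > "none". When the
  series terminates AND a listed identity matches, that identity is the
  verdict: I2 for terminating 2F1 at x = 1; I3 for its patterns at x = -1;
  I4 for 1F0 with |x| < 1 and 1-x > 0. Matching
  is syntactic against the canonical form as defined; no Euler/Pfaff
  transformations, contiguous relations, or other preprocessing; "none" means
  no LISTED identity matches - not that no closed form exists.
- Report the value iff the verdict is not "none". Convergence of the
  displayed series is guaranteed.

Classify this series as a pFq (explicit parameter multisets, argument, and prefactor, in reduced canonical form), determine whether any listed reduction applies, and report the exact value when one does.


The series (x = \frac{1}{7}) is 0F0: upper {-}, lower {-}, prefactor -\frac{5}{12}. Verdict: this is the exponential series (I5) (the 0F0 exponential series at x = \frac{1}{7}). Sum: \left(-\frac{5}{12}\right) \cdot e^{\frac{1}{7}}.

Structural cue: from the first term -\frac{5}{12}: (1)_k (C = -5/12) is k! itself.
Step ratio: r(k) = \frac{1}{7} * 1 / [(k+1)] - rational in k, leading ratio \frac{1}{7}; with t_0 = -\frac{5}{12}, classification follows.


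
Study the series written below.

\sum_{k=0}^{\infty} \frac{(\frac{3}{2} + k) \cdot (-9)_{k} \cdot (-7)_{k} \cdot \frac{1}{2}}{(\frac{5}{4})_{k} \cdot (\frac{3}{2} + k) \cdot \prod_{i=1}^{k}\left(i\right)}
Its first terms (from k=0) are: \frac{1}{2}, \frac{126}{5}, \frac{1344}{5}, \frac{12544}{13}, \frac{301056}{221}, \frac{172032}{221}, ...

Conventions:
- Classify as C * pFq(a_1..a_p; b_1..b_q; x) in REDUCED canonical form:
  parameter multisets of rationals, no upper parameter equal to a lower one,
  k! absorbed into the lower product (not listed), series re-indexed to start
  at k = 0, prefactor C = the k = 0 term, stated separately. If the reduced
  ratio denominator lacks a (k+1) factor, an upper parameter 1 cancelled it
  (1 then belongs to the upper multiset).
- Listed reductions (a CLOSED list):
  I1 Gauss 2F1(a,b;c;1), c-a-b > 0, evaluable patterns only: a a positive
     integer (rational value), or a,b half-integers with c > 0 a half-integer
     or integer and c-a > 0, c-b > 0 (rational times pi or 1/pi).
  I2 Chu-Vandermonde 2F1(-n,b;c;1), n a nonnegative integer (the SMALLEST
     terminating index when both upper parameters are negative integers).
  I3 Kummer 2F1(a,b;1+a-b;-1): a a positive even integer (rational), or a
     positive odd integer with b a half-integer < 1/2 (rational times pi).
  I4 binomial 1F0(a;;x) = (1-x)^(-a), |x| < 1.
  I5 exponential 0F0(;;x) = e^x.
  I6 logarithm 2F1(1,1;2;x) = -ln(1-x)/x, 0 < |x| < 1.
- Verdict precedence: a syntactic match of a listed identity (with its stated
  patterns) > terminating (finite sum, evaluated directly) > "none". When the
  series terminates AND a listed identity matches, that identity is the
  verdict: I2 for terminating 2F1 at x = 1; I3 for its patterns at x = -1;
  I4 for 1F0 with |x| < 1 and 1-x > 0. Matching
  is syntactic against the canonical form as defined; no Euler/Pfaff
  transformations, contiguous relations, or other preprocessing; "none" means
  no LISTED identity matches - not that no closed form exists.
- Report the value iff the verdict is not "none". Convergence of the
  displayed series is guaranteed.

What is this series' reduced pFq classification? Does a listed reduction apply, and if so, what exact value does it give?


The series (x = 1) is 2F1: upper {-9, -7}, lower {\frac{5}{4}}, prefactor \frac{1}{2}. Verdict (x = 1): Chu-Vandermonde (I2) applies (terminating 2F1 at x = 1 with n = 7, b = -9, c = \frac{5}{4}). Its exact value is \frac{17629549}{4930}.

First insight: with t_0 = \frac{1}{2}, the product of the first k integers (C = 1/2, x = 1) is k!.
Step ratio: r(k) = 1 * (k-9) (k-7) / [(k+\frac{5}{4}) (k+1)] - poly over poly, x = 1 from leading terms; C = \frac{1}{2} at k = 0.
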